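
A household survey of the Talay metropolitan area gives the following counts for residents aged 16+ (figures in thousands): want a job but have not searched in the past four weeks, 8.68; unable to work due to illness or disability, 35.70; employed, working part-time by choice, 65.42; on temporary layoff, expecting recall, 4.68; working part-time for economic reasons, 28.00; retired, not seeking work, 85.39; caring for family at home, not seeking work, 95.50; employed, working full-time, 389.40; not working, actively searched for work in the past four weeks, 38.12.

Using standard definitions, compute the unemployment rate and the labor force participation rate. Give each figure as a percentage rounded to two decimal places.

Unemployment rate ≈ 8.14%; labor force participation rate ≈ 70.00%.

Employed = 65.42 + 28.00 + 389.40 = 482.82 thousand (anyone who worked, including part-time for economic reasons, counts as employed).
Unemployed = 4.68 + 38.12 = 42.80 thousand (jobless and actively searching, or on temporary layoff).
Labor force = 482.82 + 42.80 = 525.62 thousand.
Not in labor force = 8.68 + 35.70 + 85.39 + 95.50 = 225.27 thousand (those not working and not actively searching are outside the labor force — including those who want a job but have given up searching).
Civilian working-age population = 525.62 + 225.27 = 750.89 thousand.
Unemployment rate = 42.80 / 525.62 = 8.14%.
Labor force participation rate = 525.62 / 750.89 = 70.00%.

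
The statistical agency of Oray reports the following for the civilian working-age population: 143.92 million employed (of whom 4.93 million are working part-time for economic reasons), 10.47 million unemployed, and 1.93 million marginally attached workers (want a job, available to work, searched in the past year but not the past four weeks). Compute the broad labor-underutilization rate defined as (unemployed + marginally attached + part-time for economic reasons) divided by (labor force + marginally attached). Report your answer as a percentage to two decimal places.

Broad underutilization rate ≈ 11.09%.

Labor force = 143.92 + 10.47 = 154.39 million.
Numerator = 10.47 + 1.93 + 4.93 = 17.33 million.
Denominator = 154.39 + 1.93 = 156.32 million.
Broad rate = 17.33 / 156.32 = 11.09%.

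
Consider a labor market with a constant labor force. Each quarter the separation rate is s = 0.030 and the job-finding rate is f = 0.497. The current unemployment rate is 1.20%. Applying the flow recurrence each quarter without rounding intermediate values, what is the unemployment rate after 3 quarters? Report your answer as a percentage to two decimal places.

With a fixed labor force, u_{t+1} = u_t + s·(1−u_t) − f·u_t = u_t·(1−s−f) + s.
Here 1−s−f = 0.473 and s = 0.030.
u_1 = 0.012000 × 0.473 + 0.030 = 0.035676.
u_2 = 0.035676 × 0.473 + 0.030 = 0.046875.
u_3 = 0.046875 × 0.473 + 0.030 = 0.052172.

Unemployment rate after three quarters ≈ 5.22%.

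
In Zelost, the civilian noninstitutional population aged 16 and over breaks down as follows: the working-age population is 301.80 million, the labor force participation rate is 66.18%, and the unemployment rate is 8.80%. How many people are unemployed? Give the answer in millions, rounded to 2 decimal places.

Labor force = 0.6618 × 301.80 = 199.73 million.
Unemployed = 0.0880 × 199.73 ≈ 17.58 million.

About 17.58 million are unemployed.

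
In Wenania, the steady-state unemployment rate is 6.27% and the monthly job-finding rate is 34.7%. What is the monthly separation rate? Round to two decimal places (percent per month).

Separation rate ≈ 2.32% per month.

From u* = s/(s+f): s = u·f/(1−u).
s = 0.0627 × 34.7 / (1 − 0.0627) = 2.1757 / 0.9373 ≈ 2.32% per month.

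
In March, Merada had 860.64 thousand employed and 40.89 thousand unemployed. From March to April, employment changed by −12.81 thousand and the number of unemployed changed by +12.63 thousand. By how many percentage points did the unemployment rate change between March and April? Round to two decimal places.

The unemployment rate changed by +1.40 percentage points.

March: labor force = 860.64 + 40.89 = 901.53; u = 40.89/901.53 = 4.54%.
April: labor force = 847.83 + 53.52 = 901.35; u = 53.52/901.35 = 5.94%.
Change = 5.94% − 4.54% = +1.40 pp.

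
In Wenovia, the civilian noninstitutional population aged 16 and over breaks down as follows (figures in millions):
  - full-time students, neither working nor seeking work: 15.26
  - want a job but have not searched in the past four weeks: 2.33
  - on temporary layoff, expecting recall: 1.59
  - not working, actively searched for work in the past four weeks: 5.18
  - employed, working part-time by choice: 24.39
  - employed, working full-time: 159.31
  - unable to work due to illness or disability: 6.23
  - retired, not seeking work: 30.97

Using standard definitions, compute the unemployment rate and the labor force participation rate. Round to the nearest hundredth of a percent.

Unemployment rate ≈ 3.55%; labor force participation rate ≈ 77.66%.

Employed = 24.39 + 159.31 = 183.70 million.
Unemployed = 1.59 + 5.18 = 6.77 million (jobless and actively searching, or on temporary layoff).
Labor force = 183.70 + 6.77 = 190.47 million.
Not in labor force = 15.26 + 2.33 + 6.23 + 30.97 = 54.79 million (those not working and not actively searching are outside the labor force — including those who want a job but have given up searching).
Civilian working-age population = 190.47 + 54.79 = 245.26 million.
Unemployment rate = 6.77 / 190.47 = 3.55%.
Labor force participation rate = 190.47 / 245.26 = 77.66%.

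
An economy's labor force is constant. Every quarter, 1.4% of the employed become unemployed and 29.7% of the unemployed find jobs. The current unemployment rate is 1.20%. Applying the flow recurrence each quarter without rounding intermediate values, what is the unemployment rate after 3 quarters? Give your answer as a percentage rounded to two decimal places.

With a fixed labor force, u_{t+1} = u_t + s·(1−u_t) − f·u_t = u_t·(1−s−f) + s.
Here 1−s−f = 0.689 and s = 0.014.
u_1 = 0.012000 × 0.689 + 0.014 = 0.022268.
u_2 = 0.022268 × 0.689 + 0.014 = 0.029343.
u_3 = 0.029343 × 0.689 + 0.014 = 0.034217.

Unemployment rate after three quarters ≈ 3.42%.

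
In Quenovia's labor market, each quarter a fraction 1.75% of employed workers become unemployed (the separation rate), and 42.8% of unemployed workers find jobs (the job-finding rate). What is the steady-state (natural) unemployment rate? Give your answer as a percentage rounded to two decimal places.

Steady-state unemployment rate ≈ 3.93%.

At steady state the flows balance: s·E = f·U, so U/(E+U) = s/(s+f).
u* = 1.75 / (1.75 + 42.8) = 1.75 / 44.55 = 3.93%.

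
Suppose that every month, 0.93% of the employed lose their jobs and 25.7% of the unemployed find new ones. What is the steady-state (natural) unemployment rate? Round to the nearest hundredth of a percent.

Steady-state unemployment rate ≈ 3.49%.

At steady state the flows balance: s·E = f·U, so U/(E+U) = s/(s+f).
u* = 0.93 / (0.93 + 25.7) = 0.93 / 26.63 = 3.49%.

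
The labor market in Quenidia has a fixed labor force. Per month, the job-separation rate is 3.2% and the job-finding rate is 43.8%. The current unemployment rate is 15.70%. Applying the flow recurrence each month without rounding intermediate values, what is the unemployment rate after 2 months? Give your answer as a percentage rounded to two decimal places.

Unemployment rate after two months ≈ 9.31%.

With a fixed labor force, u_{t+1} = u_t + s·(1−u_t) − f·u_t = u_t·(1−s−f) + s.
Here 1−s−f = 0.530 and s = 0.032.
u_1 = 0.157000 × 0.530 + 0.032 = 0.115210.
u_2 = 0.115210 × 0.530 + 0.032 = 0.093061.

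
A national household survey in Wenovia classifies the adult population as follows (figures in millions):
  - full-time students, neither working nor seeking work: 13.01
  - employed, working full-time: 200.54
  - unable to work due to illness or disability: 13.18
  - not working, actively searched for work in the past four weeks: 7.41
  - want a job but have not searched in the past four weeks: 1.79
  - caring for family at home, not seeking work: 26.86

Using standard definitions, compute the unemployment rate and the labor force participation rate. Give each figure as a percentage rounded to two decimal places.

Unemployment rate ≈ 3.56%; labor force participation rate ≈ 79.13%.

Employed = 200.54 million.
Unemployed = 7.41 million.
Labor force = 200.54 + 7.41 = 207.95 million.
Not in labor force = 13.01 + 13.18 + 1.79 + 26.86 = 54.84 million (those not working and not actively searching are outside the labor force — including those who want a job but have given up searching).
Civilian working-age population = 207.95 + 54.84 = 262.79 million.
Unemployment rate = 7.41 / 207.95 = 3.56%.
Labor force participation rate = 207.95 / 262.79 = 79.13%.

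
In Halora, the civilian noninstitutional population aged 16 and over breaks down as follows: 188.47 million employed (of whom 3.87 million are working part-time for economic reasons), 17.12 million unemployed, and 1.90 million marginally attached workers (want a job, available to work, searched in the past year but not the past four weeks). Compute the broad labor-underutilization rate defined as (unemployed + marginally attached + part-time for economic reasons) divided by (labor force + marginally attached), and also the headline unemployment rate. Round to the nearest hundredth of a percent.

Broad underutilization rate ≈ 11.03%; headline unemployment rate ≈ 8.33%.

Labor force = 188.47 + 17.12 = 205.59 million.
Numerator = 17.12 + 1.90 + 3.87 = 22.89 million.
Denominator = 205.59 + 1.90 = 207.49 million.
Broad rate = 22.89 / 207.49 = 11.03%.
Headline unemployment rate = 17.12 / 205.59 = 8.33%.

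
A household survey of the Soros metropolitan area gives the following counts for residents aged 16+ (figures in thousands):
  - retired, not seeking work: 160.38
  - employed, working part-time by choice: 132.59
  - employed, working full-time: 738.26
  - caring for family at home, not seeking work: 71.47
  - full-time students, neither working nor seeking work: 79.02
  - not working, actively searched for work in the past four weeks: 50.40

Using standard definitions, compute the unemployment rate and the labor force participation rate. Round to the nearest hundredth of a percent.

Employed = 132.59 + 738.26 = 870.85 thousand.
Unemployed = 50.40 thousand.
Labor force = 870.85 + 50.40 = 921.25 thousand.
Not in labor force = 160.38 + 71.47 + 79.02 = 310.87 thousand (those not working and not actively searching are outside the labor force).
Civilian working-age population = 921.25 + 310.87 = 1,232.12 thousand.
Unemployment rate = 50.40 / 921.25 = 5.47%.
Labor force participation rate = 921.25 / 1,232.12 = 74.77%.

Unemployment rate ≈ 5.47%; labor force participation rate ≈ 74.77%.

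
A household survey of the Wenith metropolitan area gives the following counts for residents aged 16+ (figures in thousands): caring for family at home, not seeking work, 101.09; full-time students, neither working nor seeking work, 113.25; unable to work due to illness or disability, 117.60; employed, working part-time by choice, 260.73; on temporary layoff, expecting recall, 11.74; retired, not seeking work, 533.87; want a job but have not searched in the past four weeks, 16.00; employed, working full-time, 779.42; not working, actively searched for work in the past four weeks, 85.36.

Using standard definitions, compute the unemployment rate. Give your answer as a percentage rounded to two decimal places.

Employed = 260.73 + 779.42 = 1,040.15 thousand.
Unemployed = 11.74 + 85.36 = 97.10 thousand (jobless and actively searching, or on temporary layoff).
Labor force = 1,040.15 + 97.10 = 1,137.25 thousand.
Unemployment rate = 97.10 / 1,137.25 = 8.54%.

Unemployment rate ≈ 8.54%.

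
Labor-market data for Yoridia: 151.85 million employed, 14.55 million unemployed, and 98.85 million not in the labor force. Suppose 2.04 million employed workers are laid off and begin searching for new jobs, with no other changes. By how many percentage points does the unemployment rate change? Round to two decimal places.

Initially, labor force = 151.85 + 14.55 = 166.40 million, so u = 14.55/166.40 = 8.74%.
After the change, employed falls and unemployed rises by 2.04; labor force unchanged → E = 149.81, U = 16.59, labor force = 166.40 million.
New unemployment rate = 16.59 / 166.40 = 9.97%.
Change = 9.97% − 8.74% = +1.23 percentage points.

The unemployment rate changes by +1.23 percentage points.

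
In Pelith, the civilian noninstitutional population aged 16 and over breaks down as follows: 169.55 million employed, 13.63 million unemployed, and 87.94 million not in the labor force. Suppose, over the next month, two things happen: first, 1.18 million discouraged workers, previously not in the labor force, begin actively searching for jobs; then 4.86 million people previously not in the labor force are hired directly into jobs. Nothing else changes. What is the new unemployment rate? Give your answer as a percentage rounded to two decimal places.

New unemployment rate ≈ 7.83%.

Initially, labor force = 169.55 + 13.63 = 183.18 million, so u = 13.63/183.18 = 7.44%.
After the first change, unemployed and labor force both rise by 1.18 → E = 169.55, U = 14.81, labor force = 184.36 million.
After the second change, employed and labor force both rise by 4.86; unemployed unchanged → E = 174.41, U = 14.81, labor force = 189.22 million.
New unemployment rate = 14.81 / 189.22 = 7.83%.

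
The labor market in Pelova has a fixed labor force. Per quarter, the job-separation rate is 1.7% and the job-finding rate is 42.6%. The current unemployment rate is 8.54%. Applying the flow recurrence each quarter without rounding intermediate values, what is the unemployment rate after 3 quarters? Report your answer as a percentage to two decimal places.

With a fixed labor force, u_{t+1} = u_t + s·(1−u_t) − f·u_t = u_t·(1−s−f) + s.
Here 1−s−f = 0.557 and s = 0.017.
u_1 = 0.085400 × 0.557 + 0.017 = 0.064568.
u_2 = 0.064568 × 0.557 + 0.017 = 0.052964.
u_3 = 0.052964 × 0.557 + 0.017 = 0.046501.

Unemployment rate after three quarters ≈ 4.65%.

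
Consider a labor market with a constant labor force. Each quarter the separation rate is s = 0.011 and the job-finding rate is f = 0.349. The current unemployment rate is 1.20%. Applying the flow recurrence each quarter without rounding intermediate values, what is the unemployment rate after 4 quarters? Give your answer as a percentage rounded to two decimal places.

Unemployment rate after four quarters ≈ 2.74%.

With a fixed labor force, u_{t+1} = u_t + s·(1−u_t) − f·u_t = u_t·(1−s−f) + s.
Here 1−s−f = 0.640 and s = 0.011.
u_1 = 0.012000 × 0.640 + 0.011 = 0.018680.
u_2 = 0.018680 × 0.640 + 0.011 = 0.022955.
u_3 = 0.022955 × 0.640 + 0.011 = 0.025691.
u_4 = 0.025691 × 0.640 + 0.011 = 0.027442.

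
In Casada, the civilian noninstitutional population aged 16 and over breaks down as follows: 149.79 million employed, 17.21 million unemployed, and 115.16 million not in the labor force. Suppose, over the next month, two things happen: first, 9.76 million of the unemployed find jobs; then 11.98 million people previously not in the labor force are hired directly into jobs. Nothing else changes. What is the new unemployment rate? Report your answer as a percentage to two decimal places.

New unemployment rate ≈ 4.16%.

Initially, labor force = 149.79 + 17.21 = 167.00 million, so u = 17.21/167.00 = 10.31%.
After the first change, unemployed falls and employed rises by 9.76; labor force unchanged → E = 159.55, U = 7.45, labor force = 167.00 million.
After the second change, employed and labor force both rise by 11.98; unemployed unchanged → E = 171.53, U = 7.45, labor force = 178.98 million.
New unemployment rate = 7.45 / 178.98 = 4.16%.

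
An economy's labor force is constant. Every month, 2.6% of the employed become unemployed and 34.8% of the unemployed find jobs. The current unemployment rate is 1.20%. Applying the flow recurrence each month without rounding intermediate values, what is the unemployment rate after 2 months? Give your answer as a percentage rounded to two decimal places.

With a fixed labor force, u_{t+1} = u_t + s·(1−u_t) − f·u_t = u_t·(1−s−f) + s.
Here 1−s−f = 0.626 and s = 0.026.
u_1 = 0.012000 × 0.626 + 0.026 = 0.033512.
u_2 = 0.033512 × 0.626 + 0.026 = 0.046979.

Unemployment rate after two months ≈ 4.70%.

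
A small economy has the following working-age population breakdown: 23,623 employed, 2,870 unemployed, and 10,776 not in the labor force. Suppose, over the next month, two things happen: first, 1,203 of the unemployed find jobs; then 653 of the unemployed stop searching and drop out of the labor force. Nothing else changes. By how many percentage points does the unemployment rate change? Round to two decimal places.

The unemployment rate changes by −6.91 percentage points.

Initially, labor force = 23,623 + 2,870 = 26,493, so u = 2,870/26,493 = 10.83%.
After the first change, unemployed falls and employed rises by 1,203; labor force unchanged → E = 24,826, U = 1,667, labor force = 26,493.
After the second change, unemployed and labor force both fall by 653 → E = 24,826, U = 1,014, labor force = 25,840.
New unemployment rate = 1,014 / 25,840 = 3.92%.
Change = 3.92% − 10.83% = −6.91 percentage points.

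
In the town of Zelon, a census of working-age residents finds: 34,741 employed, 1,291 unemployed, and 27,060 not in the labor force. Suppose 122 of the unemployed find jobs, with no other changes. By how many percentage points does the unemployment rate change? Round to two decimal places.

The unemployment rate changes by −0.34 percentage points.

Initially, labor force = 34,741 + 1,291 = 36,032, so u = 1,291/36,032 = 3.58%.
After the change, unemployed falls and employed rises by 122; labor force unchanged → E = 34,863, U = 1,169, labor force = 36,032.
New unemployment rate = 1,169 / 36,032 = 3.24%.
Change = 3.24% − 3.58% = −0.34 percentage points.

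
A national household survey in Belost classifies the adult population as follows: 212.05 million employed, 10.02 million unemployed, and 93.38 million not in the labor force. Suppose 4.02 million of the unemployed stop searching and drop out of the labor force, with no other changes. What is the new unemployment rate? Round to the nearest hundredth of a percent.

New unemployment rate ≈ 2.75%.

Initially, labor force = 212.05 + 10.02 = 222.07 million, so u = 10.02/222.07 = 4.51%.
After the change, unemployed and labor force both fall by 4.02 → E = 212.05, U = 6.00, labor force = 218.05 million.
New unemployment rate = 6.00 / 218.05 = 2.75%.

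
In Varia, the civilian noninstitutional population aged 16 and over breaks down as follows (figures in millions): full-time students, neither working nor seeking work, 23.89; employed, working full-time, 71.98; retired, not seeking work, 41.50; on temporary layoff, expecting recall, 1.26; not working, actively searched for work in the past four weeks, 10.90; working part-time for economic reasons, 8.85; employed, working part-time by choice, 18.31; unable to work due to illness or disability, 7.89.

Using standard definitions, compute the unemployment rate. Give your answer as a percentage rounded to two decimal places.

Unemployment rate ≈ 10.93%.

Employed = 71.98 + 8.85 + 18.31 = 99.14 million (anyone who worked, including part-time for economic reasons, counts as employed).
Unemployed = 1.26 + 10.90 = 12.16 million (jobless and actively searching, or on temporary layoff).
Labor force = 99.14 + 12.16 = 111.30 million.
Unemployment rate = 12.16 / 111.30 = 10.93%.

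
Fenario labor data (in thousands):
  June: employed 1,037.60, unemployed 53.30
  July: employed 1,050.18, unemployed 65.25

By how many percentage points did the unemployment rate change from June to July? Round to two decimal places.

The unemployment rate changed by +0.96 percentage points.

June: labor force = 1,037.60 + 53.30 = 1,090.90; u = 53.30/1,090.90 = 4.89%.
July: labor force = 1,050.18 + 65.25 = 1,115.43; u = 65.25/1,115.43 = 5.85%.
Change = 5.85% − 4.89% = +0.96 pp.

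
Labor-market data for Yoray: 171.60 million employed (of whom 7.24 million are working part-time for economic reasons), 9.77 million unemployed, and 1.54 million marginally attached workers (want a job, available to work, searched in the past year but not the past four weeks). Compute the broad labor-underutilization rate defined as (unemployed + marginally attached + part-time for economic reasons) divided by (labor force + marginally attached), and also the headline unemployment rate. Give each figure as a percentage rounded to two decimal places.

Broad underutilization rate ≈ 10.14%; headline unemployment rate ≈ 5.39%.

Labor force = 171.60 + 9.77 = 181.37 million.
Numerator = 9.77 + 1.54 + 7.24 = 18.55 million.
Denominator = 181.37 + 1.54 = 182.91 million.
Broad rate = 18.55 / 182.91 = 10.14%.
Headline unemployment rate = 9.77 / 181.37 = 5.39%.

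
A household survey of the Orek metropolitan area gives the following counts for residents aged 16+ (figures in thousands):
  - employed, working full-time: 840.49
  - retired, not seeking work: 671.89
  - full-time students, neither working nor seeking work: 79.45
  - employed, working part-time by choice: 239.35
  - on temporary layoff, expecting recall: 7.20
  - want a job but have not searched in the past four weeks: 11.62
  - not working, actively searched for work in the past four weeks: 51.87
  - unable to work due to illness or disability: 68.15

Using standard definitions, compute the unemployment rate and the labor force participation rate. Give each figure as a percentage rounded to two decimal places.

Unemployment rate ≈ 5.19%; labor force participation rate ≈ 57.81%.

Employed = 840.49 + 239.35 = 1,079.84 thousand.
Unemployed = 7.20 + 51.87 = 59.07 thousand (jobless and actively searching, or on temporary layoff).
Labor force = 1,079.84 + 59.07 = 1,138.91 thousand.
Not in labor force = 671.89 + 79.45 + 11.62 + 68.15 = 831.11 thousand (those not working and not actively searching are outside the labor force — including those who want a job but have given up searching).
Civilian working-age population = 1,138.91 + 831.11 = 1,970.02 thousand.
Unemployment rate = 59.07 / 1,138.91 = 5.19%.
Labor force participation rate = 1,138.91 / 1,970.02 = 57.81%.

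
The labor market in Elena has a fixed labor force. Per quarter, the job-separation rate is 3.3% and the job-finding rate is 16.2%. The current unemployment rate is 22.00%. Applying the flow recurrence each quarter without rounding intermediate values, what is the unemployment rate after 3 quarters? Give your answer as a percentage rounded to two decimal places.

Unemployment rate after three quarters ≈ 19.57%.

With a fixed labor force, u_{t+1} = u_t + s·(1−u_t) − f·u_t = u_t·(1−s−f) + s.
Here 1−s−f = 0.805 and s = 0.033.
u_1 = 0.220000 × 0.805 + 0.033 = 0.210100.
u_2 = 0.210100 × 0.805 + 0.033 = 0.202131.
u_3 = 0.202131 × 0.805 + 0.033 = 0.195715.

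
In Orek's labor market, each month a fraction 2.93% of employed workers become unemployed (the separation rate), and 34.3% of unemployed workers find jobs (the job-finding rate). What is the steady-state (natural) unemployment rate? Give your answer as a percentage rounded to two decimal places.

At steady state the flows balance: s·E = f·U, so U/(E+U) = s/(s+f).
u* = 2.93 / (2.93 + 34.3) = 2.93 / 37.23 = 7.87%.

Steady-state unemployment rate ≈ 7.87%.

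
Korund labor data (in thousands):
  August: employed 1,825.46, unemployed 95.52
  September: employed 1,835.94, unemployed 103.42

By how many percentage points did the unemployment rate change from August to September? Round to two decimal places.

The unemployment rate changed by +0.36 percentage points.

August: labor force = 1,825.46 + 95.52 = 1,920.98; u = 95.52/1,920.98 = 4.97%.
September: labor force = 1,835.94 + 103.42 = 1,939.36; u = 103.42/1,939.36 = 5.33%.
Change = 5.33% − 4.97% = +0.36 pp.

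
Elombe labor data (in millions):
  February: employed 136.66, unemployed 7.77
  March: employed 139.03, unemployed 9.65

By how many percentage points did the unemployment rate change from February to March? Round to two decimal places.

February: labor force = 136.66 + 7.77 = 144.43; u = 7.77/144.43 = 5.38%.
March: labor force = 139.03 + 9.65 = 148.68; u = 9.65/148.68 = 6.49%.
Change = 6.49% − 5.38% = +1.11 pp.

The unemployment rate changed by +1.11 percentage points.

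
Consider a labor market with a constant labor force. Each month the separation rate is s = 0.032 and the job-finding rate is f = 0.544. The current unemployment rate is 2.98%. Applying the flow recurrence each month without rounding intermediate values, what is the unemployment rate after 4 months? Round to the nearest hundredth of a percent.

With a fixed labor force, u_{t+1} = u_t + s·(1−u_t) − f·u_t = u_t·(1−s−f) + s.
Here 1−s−f = 0.424 and s = 0.032.
u_1 = 0.029800 × 0.424 + 0.032 = 0.044635.
u_2 = 0.044635 × 0.424 + 0.032 = 0.050925.
u_3 = 0.050925 × 0.424 + 0.032 = 0.053592.
u_4 = 0.053592 × 0.424 + 0.032 = 0.054723.

Unemployment rate after four months ≈ 5.47%.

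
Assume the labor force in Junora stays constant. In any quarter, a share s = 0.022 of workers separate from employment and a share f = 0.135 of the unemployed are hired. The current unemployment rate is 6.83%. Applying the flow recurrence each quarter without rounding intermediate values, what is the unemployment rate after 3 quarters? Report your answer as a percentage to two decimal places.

Unemployment rate after three quarters ≈ 9.71%.

With a fixed labor force, u_{t+1} = u_t + s·(1−u_t) − f·u_t = u_t·(1−s−f) + s.
Here 1−s−f = 0.843 and s = 0.022.
u_1 = 0.068300 × 0.843 + 0.022 = 0.079577.
u_2 = 0.079577 × 0.843 + 0.022 = 0.089083.
u_3 = 0.089083 × 0.843 + 0.022 = 0.097097.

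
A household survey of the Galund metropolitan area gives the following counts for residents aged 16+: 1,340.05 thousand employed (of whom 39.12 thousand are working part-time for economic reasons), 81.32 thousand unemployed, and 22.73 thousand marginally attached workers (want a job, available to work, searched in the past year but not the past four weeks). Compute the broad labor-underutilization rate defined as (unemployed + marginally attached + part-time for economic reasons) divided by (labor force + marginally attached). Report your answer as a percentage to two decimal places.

Broad underutilization rate ≈ 9.91%.

Labor force = 1,340.05 + 81.32 = 1,421.37 thousand.
Numerator = 81.32 + 22.73 + 39.12 = 143.17 thousand.
Denominator = 1,421.37 + 22.73 = 1,444.10 thousand.
Broad rate = 143.17 / 1,444.10 = 9.91%.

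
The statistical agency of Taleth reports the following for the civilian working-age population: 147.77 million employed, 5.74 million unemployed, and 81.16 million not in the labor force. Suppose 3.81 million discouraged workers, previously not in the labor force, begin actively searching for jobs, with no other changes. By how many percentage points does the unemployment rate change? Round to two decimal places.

Initially, labor force = 147.77 + 5.74 = 153.51 million, so u = 5.74/153.51 = 3.74%.
After the change, unemployed and labor force both rise by 3.81 → E = 147.77, U = 9.55, labor force = 157.32 million.
New unemployment rate = 9.55 / 157.32 = 6.07%.
Change = 6.07% − 3.74% = +2.33 percentage points.

The unemployment rate changes by +2.33 percentage points.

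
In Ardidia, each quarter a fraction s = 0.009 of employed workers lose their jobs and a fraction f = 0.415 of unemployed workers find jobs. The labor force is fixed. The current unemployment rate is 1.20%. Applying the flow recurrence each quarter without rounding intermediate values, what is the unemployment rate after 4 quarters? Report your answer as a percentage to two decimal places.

Unemployment rate after four quarters ≈ 2.02%.

With a fixed labor force, u_{t+1} = u_t + s·(1−u_t) − f·u_t = u_t·(1−s−f) + s.
Here 1−s−f = 0.576 and s = 0.009.
u_1 = 0.012000 × 0.576 + 0.009 = 0.015912.
u_2 = 0.015912 × 0.576 + 0.009 = 0.018165.
u_3 = 0.018165 × 0.576 + 0.009 = 0.019463.
u_4 = 0.019463 × 0.576 + 0.009 = 0.020211.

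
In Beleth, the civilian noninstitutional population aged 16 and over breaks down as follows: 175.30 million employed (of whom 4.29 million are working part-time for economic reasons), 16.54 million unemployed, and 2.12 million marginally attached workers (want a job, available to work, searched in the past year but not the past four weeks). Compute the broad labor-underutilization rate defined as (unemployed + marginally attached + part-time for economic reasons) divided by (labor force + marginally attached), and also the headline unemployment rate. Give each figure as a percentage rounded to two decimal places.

Broad underutilization rate ≈ 11.83%; headline unemployment rate ≈ 8.62%.

Labor force = 175.30 + 16.54 = 191.84 million.
Numerator = 16.54 + 2.12 + 4.29 = 22.95 million.
Denominator = 191.84 + 2.12 = 193.96 million.
Broad rate = 22.95 / 193.96 = 11.83%.
Headline unemployment rate = 16.54 / 191.84 = 8.62%.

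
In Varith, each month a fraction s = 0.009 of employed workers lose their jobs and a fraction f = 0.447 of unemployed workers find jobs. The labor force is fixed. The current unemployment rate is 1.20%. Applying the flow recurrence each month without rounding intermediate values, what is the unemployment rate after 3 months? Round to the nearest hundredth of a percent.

Unemployment rate after three months ≈ 1.85%.

With a fixed labor force, u_{t+1} = u_t + s·(1−u_t) − f·u_t = u_t·(1−s−f) + s.
Here 1−s−f = 0.544 and s = 0.009.
u_1 = 0.012000 × 0.544 + 0.009 = 0.015528.
u_2 = 0.015528 × 0.544 + 0.009 = 0.017447.
u_3 = 0.017447 × 0.544 + 0.009 = 0.018491.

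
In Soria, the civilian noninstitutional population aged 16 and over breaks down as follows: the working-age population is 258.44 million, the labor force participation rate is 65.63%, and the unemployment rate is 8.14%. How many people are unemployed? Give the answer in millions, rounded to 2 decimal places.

About 13.81 million are unemployed.

Labor force = 0.6563 × 258.44 = 169.61 million.
Unemployed = 0.0814 × 169.61 ≈ 13.81 million.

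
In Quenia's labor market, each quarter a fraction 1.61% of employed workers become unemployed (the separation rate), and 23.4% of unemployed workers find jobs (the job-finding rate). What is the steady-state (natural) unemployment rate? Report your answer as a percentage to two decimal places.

Steady-state unemployment rate ≈ 6.44%.

At steady state the flows balance: s·E = f·U, so U/(E+U) = s/(s+f).
u* = 1.61 / (1.61 + 23.4) = 1.61 / 25.01 = 6.44%.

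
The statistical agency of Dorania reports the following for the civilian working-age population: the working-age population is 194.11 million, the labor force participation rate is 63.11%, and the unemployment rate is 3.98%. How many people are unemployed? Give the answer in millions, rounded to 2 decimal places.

Labor force = 0.6311 × 194.11 = 122.50 million.
Unemployed = 0.0398 × 122.50 ≈ 4.88 million.

About 4.88 million are unemployed.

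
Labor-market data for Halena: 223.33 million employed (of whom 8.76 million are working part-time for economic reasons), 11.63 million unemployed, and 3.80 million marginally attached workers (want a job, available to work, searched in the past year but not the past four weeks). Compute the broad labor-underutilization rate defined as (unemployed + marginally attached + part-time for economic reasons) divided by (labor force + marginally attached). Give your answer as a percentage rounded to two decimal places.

Labor force = 223.33 + 11.63 = 234.96 million.
Numerator = 11.63 + 3.80 + 8.76 = 24.19 million.
Denominator = 234.96 + 3.80 = 238.76 million.
Broad rate = 24.19 / 238.76 = 10.13%.

Broad underutilization rate ≈ 10.13%.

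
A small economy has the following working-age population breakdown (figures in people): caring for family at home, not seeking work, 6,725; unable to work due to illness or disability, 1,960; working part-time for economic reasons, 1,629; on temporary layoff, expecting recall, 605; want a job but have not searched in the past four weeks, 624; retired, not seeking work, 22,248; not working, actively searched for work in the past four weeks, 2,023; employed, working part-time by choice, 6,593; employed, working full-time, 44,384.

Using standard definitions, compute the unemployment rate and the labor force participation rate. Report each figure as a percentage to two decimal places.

Unemployment rate ≈ 4.76%; labor force participation rate ≈ 63.64%.

Employed = 1,629 + 6,593 + 44,384 = 52,606 (anyone who worked, including part-time for economic reasons, counts as employed).
Unemployed = 605 + 2,023 = 2,628 (jobless and actively searching, or on temporary layoff).
Labor force = 52,606 + 2,628 = 55,234.
Not in labor force = 6,725 + 1,960 + 624 + 22,248 = 31,557 (those not working and not actively searching are outside the labor force — including those who want a job but have given up searching).
Civilian working-age population = 55,234 + 31,557 = 86,791.
Unemployment rate = 2,628 / 55,234 = 4.76%.
Labor force participation rate = 55,234 / 86,791 = 63.64%.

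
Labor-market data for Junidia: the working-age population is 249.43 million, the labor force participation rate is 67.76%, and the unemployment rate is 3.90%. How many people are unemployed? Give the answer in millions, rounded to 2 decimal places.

Labor force = 0.6776 × 249.43 = 169.01 million.
Unemployed = 0.0390 × 169.01 ≈ 6.59 million.

About 6.59 million are unemployed.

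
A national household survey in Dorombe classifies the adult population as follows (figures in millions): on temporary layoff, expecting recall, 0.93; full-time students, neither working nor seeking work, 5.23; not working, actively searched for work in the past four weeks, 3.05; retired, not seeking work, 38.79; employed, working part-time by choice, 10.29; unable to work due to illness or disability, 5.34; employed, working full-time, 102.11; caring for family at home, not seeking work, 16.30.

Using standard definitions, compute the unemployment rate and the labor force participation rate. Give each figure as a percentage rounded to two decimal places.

Employed = 10.29 + 102.11 = 112.40 million.
Unemployed = 0.93 + 3.05 = 3.98 million (jobless and actively searching, or on temporary layoff).
Labor force = 112.40 + 3.98 = 116.38 million.
Not in labor force = 5.23 + 38.79 + 5.34 + 16.30 = 65.66 million (those not working and not actively searching are outside the labor force).
Civilian working-age population = 116.38 + 65.66 = 182.04 million.
Unemployment rate = 3.98 / 116.38 = 3.42%.
Labor force participation rate = 116.38 / 182.04 = 63.93%.

Unemployment rate ≈ 3.42%; labor force participation rate ≈ 63.93%.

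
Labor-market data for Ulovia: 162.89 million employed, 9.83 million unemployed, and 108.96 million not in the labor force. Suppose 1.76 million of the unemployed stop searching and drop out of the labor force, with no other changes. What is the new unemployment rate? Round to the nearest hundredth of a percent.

Initially, labor force = 162.89 + 9.83 = 172.72 million, so u = 9.83/172.72 = 5.69%.
After the change, unemployed and labor force both fall by 1.76 → E = 162.89, U = 8.07, labor force = 170.96 million.
New unemployment rate = 8.07 / 170.96 = 4.72%.

New unemployment rate ≈ 4.72%.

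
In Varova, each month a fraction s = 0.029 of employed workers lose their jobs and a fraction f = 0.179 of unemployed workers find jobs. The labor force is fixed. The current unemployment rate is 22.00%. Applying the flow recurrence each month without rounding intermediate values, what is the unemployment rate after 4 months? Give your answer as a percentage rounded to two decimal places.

Unemployment rate after four months ≈ 17.11%.

With a fixed labor force, u_{t+1} = u_t + s·(1−u_t) − f·u_t = u_t·(1−s−f) + s.
Here 1−s−f = 0.792 and s = 0.029.
u_1 = 0.220000 × 0.792 + 0.029 = 0.203240.
u_2 = 0.203240 × 0.792 + 0.029 = 0.189966.
u_3 = 0.189966 × 0.792 + 0.029 = 0.179453.
u_4 = 0.179453 × 0.792 + 0.029 = 0.171127.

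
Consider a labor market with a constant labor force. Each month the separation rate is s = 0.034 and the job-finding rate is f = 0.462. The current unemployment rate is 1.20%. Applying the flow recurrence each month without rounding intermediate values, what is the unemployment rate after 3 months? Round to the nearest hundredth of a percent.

With a fixed labor force, u_{t+1} = u_t + s·(1−u_t) − f·u_t = u_t·(1−s−f) + s.
Here 1−s−f = 0.504 and s = 0.034.
u_1 = 0.012000 × 0.504 + 0.034 = 0.040048.
u_2 = 0.040048 × 0.504 + 0.034 = 0.054184.
u_3 = 0.054184 × 0.504 + 0.034 = 0.061309.

Unemployment rate after three months ≈ 6.13%.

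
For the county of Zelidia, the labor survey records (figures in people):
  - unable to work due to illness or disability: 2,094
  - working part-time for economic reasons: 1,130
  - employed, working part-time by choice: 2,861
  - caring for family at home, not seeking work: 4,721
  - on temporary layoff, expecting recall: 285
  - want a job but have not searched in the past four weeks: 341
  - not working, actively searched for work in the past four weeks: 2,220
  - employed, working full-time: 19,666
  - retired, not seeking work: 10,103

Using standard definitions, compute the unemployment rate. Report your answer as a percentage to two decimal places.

Unemployment rate ≈ 9.57%.

Employed = 1,130 + 2,861 + 19,666 = 23,657 (anyone who worked, including part-time for economic reasons, counts as employed).
Unemployed = 285 + 2,220 = 2,505 (jobless and actively searching, or on temporary layoff).
Labor force = 23,657 + 2,505 = 26,162.
Unemployment rate = 2,505 / 26,162 = 9.57%.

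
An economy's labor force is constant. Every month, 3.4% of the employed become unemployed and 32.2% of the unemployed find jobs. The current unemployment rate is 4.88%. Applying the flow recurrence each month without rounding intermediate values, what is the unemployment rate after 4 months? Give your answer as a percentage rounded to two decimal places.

Unemployment rate after four months ≈ 8.75%.

With a fixed labor force, u_{t+1} = u_t + s·(1−u_t) − f·u_t = u_t·(1−s−f) + s.
Here 1−s−f = 0.644 and s = 0.034.
u_1 = 0.048800 × 0.644 + 0.034 = 0.065427.
u_2 = 0.065427 × 0.644 + 0.034 = 0.076135.
u_3 = 0.076135 × 0.644 + 0.034 = 0.083031.
u_4 = 0.083031 × 0.644 + 0.034 = 0.087472.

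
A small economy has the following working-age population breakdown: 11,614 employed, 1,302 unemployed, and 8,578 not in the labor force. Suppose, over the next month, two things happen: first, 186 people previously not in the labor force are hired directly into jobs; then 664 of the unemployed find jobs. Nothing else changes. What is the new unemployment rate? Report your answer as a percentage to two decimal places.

Initially, labor force = 11,614 + 1,302 = 12,916, so u = 1,302/12,916 = 10.08%.
After the first change, employed and labor force both rise by 186; unemployed unchanged → E = 11,800, U = 1,302, labor force = 13,102.
After the second change, unemployed falls and employed rises by 664; labor force unchanged → E = 12,464, U = 638, labor force = 13,102.
New unemployment rate = 638 / 13,102 = 4.87%.

New unemployment rate ≈ 4.87%.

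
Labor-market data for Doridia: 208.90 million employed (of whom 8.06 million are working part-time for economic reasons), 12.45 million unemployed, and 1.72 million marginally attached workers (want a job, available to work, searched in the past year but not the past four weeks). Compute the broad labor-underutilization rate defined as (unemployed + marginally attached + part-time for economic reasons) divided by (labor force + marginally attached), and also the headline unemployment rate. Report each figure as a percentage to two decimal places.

Broad underutilization rate ≈ 9.97%; headline unemployment rate ≈ 5.62%.

Labor force = 208.90 + 12.45 = 221.35 million.
Numerator = 12.45 + 1.72 + 8.06 = 22.23 million.
Denominator = 221.35 + 1.72 = 223.07 million.
Broad rate = 22.23 / 223.07 = 9.97%.
Headline unemployment rate = 12.45 / 221.35 = 5.62%.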